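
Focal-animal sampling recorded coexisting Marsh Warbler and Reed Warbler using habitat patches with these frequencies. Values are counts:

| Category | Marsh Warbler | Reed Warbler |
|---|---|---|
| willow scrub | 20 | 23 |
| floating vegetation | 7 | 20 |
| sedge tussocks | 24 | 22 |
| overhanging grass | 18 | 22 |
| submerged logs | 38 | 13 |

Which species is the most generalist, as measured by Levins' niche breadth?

Reed Warbler

Proportions for Marsh Warbler (n=107): 20/107=0.1869, 7/107=0.0654, 24/107=0.2243, 18/107=0.1682, 38/107=0.3551
Proportions for Reed Warbler (n=100): 23/100=0.2300, 20/100=0.2000, 22/100=0.2200, 22/100=0.2200, 13/100=0.1300
Σp_Marsᵢ² = 0.1869² + 0.0654² + 0.2243² + 0.1682² + 0.3551² = 0.034932 + 0.004277 + 0.050310 + 0.028291 + 0.126096 = 0.243906
B_Mars = 1 / 0.243906 = 4.0999
Σp_Reedᵢ² = 0.2300² + 0.2000² + 0.2200² + 0.2200² + 0.1300² = 0.052900 + 0.040000 + 0.048400 + 0.048400 + 0.016900 = 0.206600
B_Reed = 1 / 0.206600 = 4.8403
Highest B → broadest niche (most generalist): Reed Warbler (B = 4.84).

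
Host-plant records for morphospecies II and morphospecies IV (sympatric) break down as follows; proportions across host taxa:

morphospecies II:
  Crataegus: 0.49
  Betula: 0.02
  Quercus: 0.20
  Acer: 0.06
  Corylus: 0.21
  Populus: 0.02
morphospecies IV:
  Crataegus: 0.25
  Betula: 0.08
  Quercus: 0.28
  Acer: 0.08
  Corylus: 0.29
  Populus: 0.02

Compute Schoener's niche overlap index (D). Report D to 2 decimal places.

Σ|p₁ᵢ − p₂ᵢ| = 0.24 + 0.06 + 0.08 + 0.02 + 0.08 + 0.00 = 0.48
D = 1 − ½ × 0.48 = 1 − 0.240 = 0.7600

0.76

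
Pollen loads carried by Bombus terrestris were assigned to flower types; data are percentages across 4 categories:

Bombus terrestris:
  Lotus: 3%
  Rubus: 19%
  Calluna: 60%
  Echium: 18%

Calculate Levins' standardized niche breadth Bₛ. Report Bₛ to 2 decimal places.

0.44

Convert percentages to proportions (divide by 100).
Σpᵢ² = 0.03² + 0.19² + 0.60² + 0.18² = 0.0009 + 0.0361 + 0.3600 + 0.0324 = 0.4294
B = 1 / 0.4294 = 2.3288
Bₛ = (B − 1)/(n − 1) = (2.3288 − 1)/(4 − 1) = 1.3288/3 = 0.4429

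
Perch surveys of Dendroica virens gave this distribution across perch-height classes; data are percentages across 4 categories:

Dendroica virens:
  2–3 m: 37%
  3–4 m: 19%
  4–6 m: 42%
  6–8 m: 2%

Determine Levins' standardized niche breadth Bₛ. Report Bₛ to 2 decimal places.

Convert percentages to proportions (divide by 100).
Σpᵢ² = 0.37² + 0.19² + 0.42² + 0.02² = 0.1369 + 0.0361 + 0.1764 + 0.0004 = 0.3498
B = 1 / 0.3498 = 2.8588
Bₛ = (B − 1)/(n − 1) = (2.8588 − 1)/(4 − 1) = 1.8588/3 = 0.6196

0.62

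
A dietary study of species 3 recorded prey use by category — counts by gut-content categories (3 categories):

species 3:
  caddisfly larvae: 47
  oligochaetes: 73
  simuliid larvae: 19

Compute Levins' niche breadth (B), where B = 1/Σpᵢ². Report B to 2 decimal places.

2.45

Proportions for species 3 (n=139): 47/139=0.3381, 73/139=0.5252, 19/139=0.1367
Σpᵢ² = 0.3381² + 0.5252² + 0.1367² = 0.114312 + 0.275835 + 0.018687 = 0.408834
B = 1 / 0.408834 = 2.4460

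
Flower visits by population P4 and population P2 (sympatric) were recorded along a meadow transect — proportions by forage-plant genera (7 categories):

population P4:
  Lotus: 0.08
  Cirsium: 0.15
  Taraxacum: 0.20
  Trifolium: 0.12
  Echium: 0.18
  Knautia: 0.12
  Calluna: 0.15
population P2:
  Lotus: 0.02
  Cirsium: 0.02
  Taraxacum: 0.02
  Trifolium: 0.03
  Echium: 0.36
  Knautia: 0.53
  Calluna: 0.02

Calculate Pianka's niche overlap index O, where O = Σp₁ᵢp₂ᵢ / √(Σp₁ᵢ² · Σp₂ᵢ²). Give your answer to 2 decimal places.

0.57

Σ p₁ᵢp₂ᵢ = 0.0016 + 0.0030 + 0.0040 + 0.0036 + 0.0648 + 0.0636 + 0.0030 = 0.1436
Σp_1ᵢ² = 0.08² + 0.15² + 0.20² + 0.12² + 0.18² + 0.12² + 0.15² = 0.0064 + 0.0225 + 0.0400 + 0.0144 + 0.0324 + 0.0144 + 0.0225 = 0.1526
Σp_2ᵢ² = 0.02² + 0.02² + 0.02² + 0.03² + 0.36² + 0.53² + 0.02² = 0.0004 + 0.0004 + 0.0004 + 0.0009 + 0.1296 + 0.2809 + 0.0004 = 0.4130
O = 0.1436 / √(0.1526 × 0.4130) = 0.1436 / 0.25105 = 0.5720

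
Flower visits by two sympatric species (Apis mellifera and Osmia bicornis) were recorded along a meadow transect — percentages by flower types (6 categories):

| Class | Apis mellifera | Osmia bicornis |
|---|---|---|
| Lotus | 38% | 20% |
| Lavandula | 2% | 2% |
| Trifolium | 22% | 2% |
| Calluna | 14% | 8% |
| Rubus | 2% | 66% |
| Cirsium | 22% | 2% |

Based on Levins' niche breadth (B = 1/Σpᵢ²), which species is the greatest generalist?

Apis mellifera

Convert percentages to proportions (divide by 100).
Σp_mellᵢ² = 0.38² + 0.02² + 0.22² + 0.14² + 0.02² + 0.22² = 0.1444 + 0.0004 + 0.0484 + 0.0196 + 0.0004 + 0.0484 = 0.2616
B_mell = 1 / 0.2616 = 3.8226
Σp_bicoᵢ² = 0.20² + 0.02² + 0.02² + 0.08² + 0.66² + 0.02² = 0.0400 + 0.0004 + 0.0004 + 0.0064 + 0.4356 + 0.0004 = 0.4832
B_bico = 1 / 0.4832 = 2.0695
Highest B → broadest niche (most generalist): Apis mellifera (B = 3.82).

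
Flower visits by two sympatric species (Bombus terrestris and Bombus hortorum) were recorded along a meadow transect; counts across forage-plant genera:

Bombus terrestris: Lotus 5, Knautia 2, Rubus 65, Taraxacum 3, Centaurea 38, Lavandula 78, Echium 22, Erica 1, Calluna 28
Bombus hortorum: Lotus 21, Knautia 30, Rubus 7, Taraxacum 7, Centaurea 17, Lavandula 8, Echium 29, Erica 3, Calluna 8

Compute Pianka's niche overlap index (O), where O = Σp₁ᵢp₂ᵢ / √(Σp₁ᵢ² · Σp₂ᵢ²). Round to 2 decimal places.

Proportions for Bombus terrestris (n=242): 5/242=0.0207, 2/242=0.0083, 65/242=0.2686, 3/242=0.0124, 38/242=0.1570, 78/242=0.3223, 22/242=0.0909, 1/242=0.0041, 28/242=0.1157
Proportions for Bombus hortorum (n=130): 21/130=0.1615, 30/130=0.2308, 7/130=0.0538, 7/130=0.0538, 17/130=0.1308, 8/130=0.0615, 29/130=0.2231, 3/130=0.0231, 8/130=0.0615
Σ p₁ᵢp₂ᵢ = 0.003343 + 0.001916 + 0.014451 + 0.000667 + 0.020536 + 0.019821 + 0.020280 + 0.000095 + 0.007116 = 0.088225
Σp_1ᵢ² = 0.0207² + 0.0083² + 0.2686² + 0.0124² + 0.1570² + 0.3223² + 0.0909² + 0.0041² + 0.1157² = 0.000428 + 0.000069 + 0.072146 + 0.000154 + 0.024649 + 0.103877 + 0.008263 + 0.000017 + 0.013386 = 0.222989
Σp_2ᵢ² = 0.1615² + 0.2308² + 0.0538² + 0.0538² + 0.1308² + 0.0615² + 0.2231² + 0.0231² + 0.0615² = 0.026082 + 0.053269 + 0.002894 + 0.002894 + 0.017109 + 0.003782 + 0.049774 + 0.000534 + 0.003782 = 0.160120
O = 0.088225 / √(0.222989 × 0.160120) = 0.088225 / 0.1889577 = 0.4669

0.47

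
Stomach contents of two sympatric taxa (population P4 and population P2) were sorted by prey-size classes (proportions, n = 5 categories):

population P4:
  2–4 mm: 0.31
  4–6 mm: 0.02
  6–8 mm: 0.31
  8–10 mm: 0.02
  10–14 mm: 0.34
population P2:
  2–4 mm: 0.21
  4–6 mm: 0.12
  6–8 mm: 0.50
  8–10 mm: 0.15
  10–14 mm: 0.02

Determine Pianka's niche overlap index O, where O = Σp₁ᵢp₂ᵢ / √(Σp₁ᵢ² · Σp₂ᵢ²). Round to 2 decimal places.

0.73

Σ p₁ᵢp₂ᵢ = 0.0651 + 0.0024 + 0.1550 + 0.0030 + 0.0068 = 0.2323
Σp_1ᵢ² = 0.31² + 0.02² + 0.31² + 0.02² + 0.34² = 0.0961 + 0.0004 + 0.0961 + 0.0004 + 0.1156 = 0.3086
Σp_2ᵢ² = 0.21² + 0.12² + 0.50² + 0.15² + 0.02² = 0.0441 + 0.0144 + 0.2500 + 0.0225 + 0.0004 = 0.3314
O = 0.2323 / √(0.3086 × 0.3314) = 0.2323 / 0.31980 = 0.7264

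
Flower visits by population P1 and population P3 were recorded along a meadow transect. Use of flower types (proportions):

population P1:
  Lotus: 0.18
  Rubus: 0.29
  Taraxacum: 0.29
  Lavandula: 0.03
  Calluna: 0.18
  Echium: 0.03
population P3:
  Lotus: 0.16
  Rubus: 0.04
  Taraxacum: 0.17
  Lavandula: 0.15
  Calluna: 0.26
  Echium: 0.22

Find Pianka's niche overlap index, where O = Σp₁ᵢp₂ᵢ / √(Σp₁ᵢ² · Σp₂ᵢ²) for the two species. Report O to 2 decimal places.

0.69

Σ p₁ᵢp₂ᵢ = 0.0288 + 0.0116 + 0.0493 + 0.0045 + 0.0468 + 0.0066 = 0.1476
Σp_1ᵢ² = 0.18² + 0.29² + 0.29² + 0.03² + 0.18² + 0.03² = 0.0324 + 0.0841 + 0.0841 + 0.0009 + 0.0324 + 0.0009 = 0.2348
Σp_2ᵢ² = 0.16² + 0.04² + 0.17² + 0.15² + 0.26² + 0.22² = 0.0256 + 0.0016 + 0.0289 + 0.0225 + 0.0676 + 0.0484 = 0.1946
O = 0.1476 / √(0.2348 × 0.1946) = 0.1476 / 0.21376 = 0.6905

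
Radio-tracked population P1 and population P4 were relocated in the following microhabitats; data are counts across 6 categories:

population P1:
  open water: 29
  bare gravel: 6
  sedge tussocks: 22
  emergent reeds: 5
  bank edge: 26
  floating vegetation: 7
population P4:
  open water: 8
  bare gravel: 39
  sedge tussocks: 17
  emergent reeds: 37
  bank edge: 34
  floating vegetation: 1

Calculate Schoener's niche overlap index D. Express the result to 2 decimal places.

Proportions for population P1 (n=95): 29/95=0.3053, 6/95=0.0632, 22/95=0.2316, 5/95=0.0526, 26/95=0.2737, 7/95=0.0737
Proportions for population P4 (n=136): 8/136=0.0588, 39/136=0.2868, 17/136=0.1250, 37/136=0.2721, 34/136=0.2500, 1/136=0.0074
Σ|p₁ᵢ − p₂ᵢ| = 0.2465 + 0.2236 + 0.1066 + 0.2195 + 0.0237 + 0.0663 = 0.8862
D = 1 − ½ × 0.8862 = 1 − 0.44310 = 0.55690

0.56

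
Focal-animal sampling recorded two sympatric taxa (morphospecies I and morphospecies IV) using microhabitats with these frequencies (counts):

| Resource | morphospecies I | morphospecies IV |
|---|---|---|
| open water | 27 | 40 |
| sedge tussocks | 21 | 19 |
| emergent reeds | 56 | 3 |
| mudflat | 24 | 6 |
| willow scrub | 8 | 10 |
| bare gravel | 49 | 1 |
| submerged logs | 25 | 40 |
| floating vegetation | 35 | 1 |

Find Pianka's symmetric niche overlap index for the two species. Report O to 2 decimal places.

Proportions for morphospecies I (n=245): 27/245=0.1102, 21/245=0.0857, 56/245=0.2286, 24/245=0.0980, 8/245=0.0327, 49/245=0.2000, 25/245=0.1020, 35/245=0.1429
Proportions for morphospecies IV (n=120): 40/120=0.3333, 19/120=0.1583, 3/120=0.0250, 6/120=0.0500, 10/120=0.0833, 1/120=0.0083, 40/120=0.3333, 1/120=0.0083
Σ p₁ᵢp₂ᵢ = 0.036730 + 0.013566 + 0.005715 + 0.004900 + 0.002724 + 0.001660 + 0.033997 + 0.001186 = 0.100478
Σp_1ᵢ² = 0.1102² + 0.0857² + 0.2286² + 0.0980² + 0.0327² + 0.2000² + 0.1020² + 0.1429² = 0.012144 + 0.007344 + 0.052258 + 0.009604 + 0.001069 + 0.040000 + 0.010404 + 0.020420 = 0.153243
Σp_2ᵢ² = 0.3333² + 0.1583² + 0.0250² + 0.0500² + 0.0833² + 0.0083² + 0.3333² + 0.0083² = 0.111089 + 0.025059 + 0.000625 + 0.002500 + 0.006939 + 0.000069 + 0.111089 + 0.000069 = 0.257439
O = 0.100478 / √(0.153243 × 0.257439) = 0.100478 / 0.1986221 = 0.5059

0.51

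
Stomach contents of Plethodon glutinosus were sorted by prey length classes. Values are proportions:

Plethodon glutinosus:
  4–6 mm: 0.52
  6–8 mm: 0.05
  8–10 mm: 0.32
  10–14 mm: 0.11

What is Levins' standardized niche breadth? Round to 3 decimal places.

0.527

Σpᵢ² = 0.52² + 0.05² + 0.32² + 0.11² = 0.2704 + 0.0025 + 0.1024 + 0.0121 = 0.3874
B = 1 / 0.3874 = 2.58131
Bₛ = (B − 1)/(n − 1) = (2.58131 − 1)/(4 − 1) = 1.58131/3 = 0.52710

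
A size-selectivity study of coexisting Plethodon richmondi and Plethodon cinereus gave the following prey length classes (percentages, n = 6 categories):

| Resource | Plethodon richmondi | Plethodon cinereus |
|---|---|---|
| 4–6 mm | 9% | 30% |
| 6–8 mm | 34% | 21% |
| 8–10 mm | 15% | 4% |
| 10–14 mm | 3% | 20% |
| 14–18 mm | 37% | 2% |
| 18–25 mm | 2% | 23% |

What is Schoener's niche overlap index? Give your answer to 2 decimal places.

0.41

Convert percentages to proportions (divide by 100).
Σ|p₁ᵢ − p₂ᵢ| = 0.21 + 0.13 + 0.11 + 0.17 + 0.35 + 0.21 = 1.18
D = 1 − ½ × 1.18 = 1 − 0.590 = 0.4100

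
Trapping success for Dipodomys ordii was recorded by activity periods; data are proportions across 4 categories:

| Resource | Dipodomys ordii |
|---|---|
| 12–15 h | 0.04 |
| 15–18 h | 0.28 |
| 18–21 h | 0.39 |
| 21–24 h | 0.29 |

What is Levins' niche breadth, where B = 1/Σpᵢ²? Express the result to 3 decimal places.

Σpᵢ² = 0.04² + 0.28² + 0.39² + 0.29² = 0.0016 + 0.0784 + 0.1521 + 0.0841 = 0.3162
B = 1 / 0.3162 = 3.16256

3.163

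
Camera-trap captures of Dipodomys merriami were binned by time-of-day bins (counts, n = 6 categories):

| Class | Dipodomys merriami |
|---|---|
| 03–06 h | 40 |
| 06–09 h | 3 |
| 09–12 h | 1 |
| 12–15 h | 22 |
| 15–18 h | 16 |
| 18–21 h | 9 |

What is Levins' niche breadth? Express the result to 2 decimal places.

3.41

Proportions for Dipodomys merriami (n=91): 40/91=0.4396, 3/91=0.0330, 1/91=0.0110, 22/91=0.2418, 16/91=0.1758, 9/91=0.0989
Σpᵢ² = 0.4396² + 0.0330² + 0.0110² + 0.2418² + 0.1758² + 0.0989² = 0.193248 + 0.001089 + 0.000121 + 0.058467 + 0.030906 + 0.009781 = 0.293612
B = 1 / 0.293612 = 3.4059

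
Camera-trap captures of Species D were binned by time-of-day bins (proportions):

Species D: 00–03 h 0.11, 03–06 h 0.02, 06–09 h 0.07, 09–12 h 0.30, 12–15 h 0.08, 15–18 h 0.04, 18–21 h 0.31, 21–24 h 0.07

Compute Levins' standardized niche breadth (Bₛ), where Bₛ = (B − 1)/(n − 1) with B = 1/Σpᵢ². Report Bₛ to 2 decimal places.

Σpᵢ² = 0.11² + 0.02² + 0.07² + 0.30² + 0.08² + 0.04² + 0.31² + 0.07² = 0.0121 + 0.0004 + 0.0049 + 0.0900 + 0.0064 + 0.0016 + 0.0961 + 0.0049 = 0.2164
B = 1 / 0.2164 = 4.6211
Bₛ = (B − 1)/(n − 1) = (4.6211 − 1)/(8 − 1) = 3.6211/7 = 0.5173

0.52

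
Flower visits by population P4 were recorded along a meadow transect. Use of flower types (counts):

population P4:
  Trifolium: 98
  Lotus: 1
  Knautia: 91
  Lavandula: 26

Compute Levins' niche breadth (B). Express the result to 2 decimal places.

2.51

Proportions for population P4 (n=216): 98/216=0.4537, 1/216=0.0046, 91/216=0.4213, 26/216=0.1204
Σpᵢ² = 0.4537² + 0.0046² + 0.4213² + 0.1204² = 0.205844 + 0.000021 + 0.177494 + 0.014496 = 0.397855
B = 1 / 0.397855 = 2.5135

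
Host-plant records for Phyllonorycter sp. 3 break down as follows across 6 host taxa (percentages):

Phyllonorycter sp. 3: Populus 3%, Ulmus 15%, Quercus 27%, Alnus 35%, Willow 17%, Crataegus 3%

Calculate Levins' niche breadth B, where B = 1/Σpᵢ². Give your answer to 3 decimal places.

4.023

Convert percentages to proportions (divide by 100).
Σpᵢ² = 0.03² + 0.15² + 0.27² + 0.35² + 0.17² + 0.03² = 0.0009 + 0.0225 + 0.0729 + 0.1225 + 0.0289 + 0.0009 = 0.2486
B = 1 / 0.2486 = 4.02253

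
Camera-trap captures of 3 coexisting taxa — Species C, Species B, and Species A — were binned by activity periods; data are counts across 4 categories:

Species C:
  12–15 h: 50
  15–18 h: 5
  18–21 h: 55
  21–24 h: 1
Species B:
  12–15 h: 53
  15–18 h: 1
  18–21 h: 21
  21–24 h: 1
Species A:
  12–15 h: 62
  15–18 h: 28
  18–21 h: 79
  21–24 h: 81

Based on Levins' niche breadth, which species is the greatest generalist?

Proportions for Species C (n=111): 50/111=0.4505, 5/111=0.0450, 55/111=0.4955, 1/111=0.0090
Proportions for Species B (n=76): 53/76=0.6974, 1/76=0.0132, 21/76=0.2763, 1/76=0.0132
Proportions for Species A (n=250): 62/250=0.2480, 28/250=0.1120, 79/250=0.3160, 81/250=0.3240
Σp_Cᵢ² = 0.4505² + 0.0450² + 0.4955² + 0.0090² = 0.202950 + 0.002025 + 0.245520 + 0.000081 = 0.450576
B_C = 1 / 0.450576 = 2.2194
Σp_Bᵢ² = 0.6974² + 0.0132² + 0.2763² + 0.0132² = 0.486367 + 0.000174 + 0.076342 + 0.000174 = 0.563057
B_B = 1 / 0.563057 = 1.7760
Σp_Aᵢ² = 0.2480² + 0.1120² + 0.3160² + 0.3240² = 0.061504 + 0.012544 + 0.099856 + 0.104976 = 0.278880
B_A = 1 / 0.278880 = 3.5858
Highest B → broadest niche (most generalist): Species A (B = 3.59).

Species A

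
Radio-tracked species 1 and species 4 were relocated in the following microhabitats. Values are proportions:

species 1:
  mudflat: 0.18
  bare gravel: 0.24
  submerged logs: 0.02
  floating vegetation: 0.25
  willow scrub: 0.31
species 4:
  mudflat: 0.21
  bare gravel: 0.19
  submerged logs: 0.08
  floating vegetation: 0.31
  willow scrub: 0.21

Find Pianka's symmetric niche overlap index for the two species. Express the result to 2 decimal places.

Σ p₁ᵢp₂ᵢ = 0.0378 + 0.0456 + 0.0016 + 0.0775 + 0.0651 = 0.2276
Σp_1ᵢ² = 0.18² + 0.24² + 0.02² + 0.25² + 0.31² = 0.0324 + 0.0576 + 0.0004 + 0.0625 + 0.0961 = 0.2490
Σp_2ᵢ² = 0.21² + 0.19² + 0.08² + 0.31² + 0.21² = 0.0441 + 0.0361 + 0.0064 + 0.0961 + 0.0441 = 0.2268
O = 0.2276 / √(0.2490 × 0.2268) = 0.2276 / 0.23764 = 0.9578

0.96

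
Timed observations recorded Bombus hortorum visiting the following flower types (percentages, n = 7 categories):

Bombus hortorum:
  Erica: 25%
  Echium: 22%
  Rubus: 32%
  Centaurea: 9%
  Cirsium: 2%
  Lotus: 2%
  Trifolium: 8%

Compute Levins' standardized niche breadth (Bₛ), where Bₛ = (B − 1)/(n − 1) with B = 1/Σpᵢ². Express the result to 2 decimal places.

0.56

Convert percentages to proportions (divide by 100).
Σpᵢ² = 0.25² + 0.22² + 0.32² + 0.09² + 0.02² + 0.02² + 0.08² = 0.0625 + 0.0484 + 0.1024 + 0.0081 + 0.0004 + 0.0004 + 0.0064 = 0.2286
B = 1 / 0.2286 = 4.3745
Bₛ = (B − 1)/(n − 1) = (4.3745 − 1)/(7 − 1) = 3.3745/6 = 0.5624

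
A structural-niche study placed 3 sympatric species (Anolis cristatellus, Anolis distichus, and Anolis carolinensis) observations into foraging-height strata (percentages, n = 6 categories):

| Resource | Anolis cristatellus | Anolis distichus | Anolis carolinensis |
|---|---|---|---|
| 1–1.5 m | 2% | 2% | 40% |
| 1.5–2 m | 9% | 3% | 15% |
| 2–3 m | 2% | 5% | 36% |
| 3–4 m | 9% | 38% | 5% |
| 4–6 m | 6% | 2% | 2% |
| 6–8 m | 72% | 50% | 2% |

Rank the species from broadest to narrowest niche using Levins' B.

Convert percentages to proportions (divide by 100).
Σp_crisᵢ² = 0.02² + 0.09² + 0.02² + 0.09² + 0.06² + 0.72² = 0.0004 + 0.0081 + 0.0004 + 0.0081 + 0.0036 + 0.5184 = 0.5390
B_cris = 1 / 0.5390 = 1.8553
Σp_distᵢ² = 0.02² + 0.03² + 0.05² + 0.38² + 0.02² + 0.50² = 0.0004 + 0.0009 + 0.0025 + 0.1444 + 0.0004 + 0.2500 = 0.3986
B_dist = 1 / 0.3986 = 2.5088
Σp_caroᵢ² = 0.40² + 0.15² + 0.36² + 0.05² + 0.02² + 0.02² = 0.1600 + 0.0225 + 0.1296 + 0.0025 + 0.0004 + 0.0004 = 0.3154
B_caro = 1 / 0.3154 = 3.1706
Ranking by B (broadest → narrowest): Anolis carolinensis (3.17) > Anolis distichus (2.51) > Anolis cristatellus (1.86)

Anolis carolinensis > Anolis distichus > Anolis cristatellus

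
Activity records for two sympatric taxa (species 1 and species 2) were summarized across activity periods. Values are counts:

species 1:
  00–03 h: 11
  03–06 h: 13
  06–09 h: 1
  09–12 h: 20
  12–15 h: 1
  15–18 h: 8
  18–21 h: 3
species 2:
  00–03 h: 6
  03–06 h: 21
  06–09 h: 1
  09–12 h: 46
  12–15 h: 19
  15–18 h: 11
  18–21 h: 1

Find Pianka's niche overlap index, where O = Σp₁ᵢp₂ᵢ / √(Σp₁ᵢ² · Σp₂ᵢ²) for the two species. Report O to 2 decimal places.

Proportions for species 1 (n=57): 11/57=0.1930, 13/57=0.2281, 1/57=0.0175, 20/57=0.3509, 1/57=0.0175, 8/57=0.1404, 3/57=0.0526
Proportions for species 2 (n=105): 6/105=0.0571, 21/105=0.2000, 1/105=0.0095, 46/105=0.4381, 19/105=0.1810, 11/105=0.1048, 1/105=0.0095
Σ p₁ᵢp₂ᵢ = 0.011020 + 0.045620 + 0.000166 + 0.153729 + 0.003168 + 0.014714 + 0.000500 = 0.228917
Σp_1ᵢ² = 0.1930² + 0.2281² + 0.0175² + 0.3509² + 0.0175² + 0.1404² + 0.0526² = 0.037249 + 0.052030 + 0.000306 + 0.123131 + 0.000306 + 0.019712 + 0.002767 = 0.235501
Σp_2ᵢ² = 0.0571² + 0.2000² + 0.0095² + 0.4381² + 0.1810² + 0.1048² + 0.0095² = 0.003260 + 0.040000 + 0.000090 + 0.191932 + 0.032761 + 0.010983 + 0.000090 = 0.279116
O = 0.228917 / √(0.235501 × 0.279116) = 0.228917 / 0.2563827 = 0.8929

0.89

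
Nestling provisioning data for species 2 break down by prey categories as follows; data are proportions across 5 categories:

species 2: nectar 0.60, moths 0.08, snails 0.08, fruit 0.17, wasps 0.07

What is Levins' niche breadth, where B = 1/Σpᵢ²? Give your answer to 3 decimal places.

2.459

Σpᵢ² = 0.60² + 0.08² + 0.08² + 0.17² + 0.07² = 0.3600 + 0.0064 + 0.0064 + 0.0289 + 0.0049 = 0.4066
B = 1 / 0.4066 = 2.45942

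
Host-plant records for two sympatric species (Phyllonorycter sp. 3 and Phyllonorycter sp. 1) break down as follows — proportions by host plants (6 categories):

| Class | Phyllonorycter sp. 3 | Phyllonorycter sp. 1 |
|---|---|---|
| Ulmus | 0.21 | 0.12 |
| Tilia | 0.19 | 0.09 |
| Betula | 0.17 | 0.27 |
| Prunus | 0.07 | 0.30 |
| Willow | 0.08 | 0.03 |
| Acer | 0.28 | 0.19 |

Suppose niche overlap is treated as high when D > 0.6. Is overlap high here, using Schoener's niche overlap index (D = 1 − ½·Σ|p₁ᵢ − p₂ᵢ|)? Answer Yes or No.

Σ|p₁ᵢ − p₂ᵢ| = 0.09 + 0.10 + 0.10 + 0.23 + 0.05 + 0.09 = 0.66
D = 1 − ½ × 0.66 = 1 − 0.330 = 0.6700
D = 0.6700 > 0.6 → Yes.

Yes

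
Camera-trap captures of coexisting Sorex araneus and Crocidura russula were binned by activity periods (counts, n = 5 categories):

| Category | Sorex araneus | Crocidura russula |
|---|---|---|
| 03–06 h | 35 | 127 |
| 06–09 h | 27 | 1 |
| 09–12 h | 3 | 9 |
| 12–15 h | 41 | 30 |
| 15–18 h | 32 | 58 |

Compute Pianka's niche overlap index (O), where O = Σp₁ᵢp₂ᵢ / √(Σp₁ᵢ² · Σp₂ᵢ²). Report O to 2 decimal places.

Proportions for Sorex araneus (n=138): 35/138=0.2536, 27/138=0.1957, 3/138=0.0217, 41/138=0.2971, 32/138=0.2319
Proportions for Crocidura russula (n=225): 127/225=0.5644, 1/225=0.0044, 9/225=0.0400, 30/225=0.1333, 58/225=0.2578
Σ p₁ᵢp₂ᵢ = 0.143132 + 0.000861 + 0.000868 + 0.039603 + 0.059784 = 0.244248
Σp_1ᵢ² = 0.2536² + 0.1957² + 0.0217² + 0.2971² + 0.2319² = 0.064313 + 0.038298 + 0.000471 + 0.088268 + 0.053778 = 0.245128
Σp_2ᵢ² = 0.5644² + 0.0044² + 0.0400² + 0.1333² + 0.2578² = 0.318547 + 0.000019 + 0.001600 + 0.017769 + 0.066461 = 0.404396
O = 0.244248 / √(0.245128 × 0.404396) = 0.244248 / 0.3148472 = 0.7758

0.78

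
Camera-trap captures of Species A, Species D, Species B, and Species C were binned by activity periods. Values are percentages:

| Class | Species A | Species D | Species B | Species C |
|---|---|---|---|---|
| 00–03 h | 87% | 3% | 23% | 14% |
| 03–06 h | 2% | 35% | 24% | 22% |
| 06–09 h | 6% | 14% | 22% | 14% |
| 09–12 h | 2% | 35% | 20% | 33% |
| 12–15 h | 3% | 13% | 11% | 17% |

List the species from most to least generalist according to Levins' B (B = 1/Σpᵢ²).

Species B > Species C > Species D > Species A

Convert percentages to proportions (divide by 100).
Σp_Aᵢ² = 0.87² + 0.02² + 0.06² + 0.02² + 0.03² = 0.7569 + 0.0004 + 0.0036 + 0.0004 + 0.0009 = 0.7622
B_A = 1 / 0.7622 = 1.3120
Σp_Dᵢ² = 0.03² + 0.35² + 0.14² + 0.35² + 0.13² = 0.0009 + 0.1225 + 0.0196 + 0.1225 + 0.0169 = 0.2824
B_D = 1 / 0.2824 = 3.5411
Σp_Bᵢ² = 0.23² + 0.24² + 0.22² + 0.20² + 0.11² = 0.0529 + 0.0576 + 0.0484 + 0.0400 + 0.0121 = 0.2110
B_B = 1 / 0.2110 = 4.7393
Σp_Cᵢ² = 0.14² + 0.22² + 0.14² + 0.33² + 0.17² = 0.0196 + 0.0484 + 0.0196 + 0.1089 + 0.0289 = 0.2254
B_C = 1 / 0.2254 = 4.4366
Ranking by B (broadest → narrowest): Species B (4.74) > Species C (4.44) > Species D (3.54) > Species A (1.31)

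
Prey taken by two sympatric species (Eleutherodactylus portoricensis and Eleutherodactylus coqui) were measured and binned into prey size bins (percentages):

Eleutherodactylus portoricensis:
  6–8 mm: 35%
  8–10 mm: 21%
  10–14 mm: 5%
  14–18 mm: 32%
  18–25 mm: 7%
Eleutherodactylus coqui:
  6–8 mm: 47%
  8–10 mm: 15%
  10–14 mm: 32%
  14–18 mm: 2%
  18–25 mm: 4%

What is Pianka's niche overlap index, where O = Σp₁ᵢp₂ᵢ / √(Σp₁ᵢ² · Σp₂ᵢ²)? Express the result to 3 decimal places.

Convert percentages to proportions (divide by 100).
Σ p₁ᵢp₂ᵢ = 0.1645 + 0.0315 + 0.0160 + 0.0064 + 0.0028 = 0.2212
Σp_1ᵢ² = 0.35² + 0.21² + 0.05² + 0.32² + 0.07² = 0.1225 + 0.0441 + 0.0025 + 0.1024 + 0.0049 = 0.2764
Σp_2ᵢ² = 0.47² + 0.15² + 0.32² + 0.02² + 0.04² = 0.2209 + 0.0225 + 0.1024 + 0.0004 + 0.0016 = 0.3478
O = 0.2212 / √(0.2764 × 0.3478) = 0.2212 / 0.310051 = 0.71343

0.713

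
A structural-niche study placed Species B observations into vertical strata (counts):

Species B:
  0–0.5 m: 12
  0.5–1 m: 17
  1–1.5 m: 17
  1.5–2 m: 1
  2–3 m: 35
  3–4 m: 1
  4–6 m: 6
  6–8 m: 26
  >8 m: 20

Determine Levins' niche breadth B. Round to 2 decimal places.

Proportions for Species B (n=135): 12/135=0.0889, 17/135=0.1259, 17/135=0.1259, 1/135=0.0074, 35/135=0.2593, 1/135=0.0074, 6/135=0.0444, 26/135=0.1926, 20/135=0.1481
Σpᵢ² = 0.0889² + 0.1259² + 0.1259² + 0.0074² + 0.2593² + 0.0074² + 0.0444² + 0.1926² + 0.1481² = 0.007903 + 0.015851 + 0.015851 + 0.000055 + 0.067236 + 0.000055 + 0.001971 + 0.037095 + 0.021934 = 0.167951
B = 1 / 0.167951 = 5.9541

5.95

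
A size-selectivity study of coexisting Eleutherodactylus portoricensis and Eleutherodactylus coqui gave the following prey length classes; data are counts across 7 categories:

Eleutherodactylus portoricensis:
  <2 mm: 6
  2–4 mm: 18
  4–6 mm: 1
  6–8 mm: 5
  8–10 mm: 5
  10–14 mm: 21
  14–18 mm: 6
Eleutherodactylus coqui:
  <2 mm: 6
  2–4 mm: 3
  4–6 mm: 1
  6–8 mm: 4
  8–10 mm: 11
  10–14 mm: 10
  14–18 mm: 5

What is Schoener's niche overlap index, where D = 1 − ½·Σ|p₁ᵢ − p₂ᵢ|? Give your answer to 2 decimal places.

0.70

Proportions for Eleutherodactylus portoricensis (n=62): 6/62=0.0968, 18/62=0.2903, 1/62=0.0161, 5/62=0.0806, 5/62=0.0806, 21/62=0.3387, 6/62=0.0968
Proportions for Eleutherodactylus coqui (n=40): 6/40=0.1500, 3/40=0.0750, 1/40=0.0250, 4/40=0.1000, 11/40=0.2750, 10/40=0.2500, 5/40=0.1250
Σ|p₁ᵢ − p₂ᵢ| = 0.0532 + 0.2153 + 0.0089 + 0.0194 + 0.1944 + 0.0887 + 0.0282 = 0.6081
D = 1 − ½ × 0.6081 = 1 − 0.30405 = 0.69595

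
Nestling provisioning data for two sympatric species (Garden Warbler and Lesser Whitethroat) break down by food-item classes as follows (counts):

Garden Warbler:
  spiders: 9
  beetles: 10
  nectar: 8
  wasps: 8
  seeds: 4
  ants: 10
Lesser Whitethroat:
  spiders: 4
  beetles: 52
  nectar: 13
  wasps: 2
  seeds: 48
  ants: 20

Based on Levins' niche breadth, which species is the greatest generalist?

Garden Warbler

Proportions for Garden Warbler (n=49): 9/49=0.1837, 10/49=0.2041, 8/49=0.1633, 8/49=0.1633, 4/49=0.0816, 10/49=0.2041
Proportions for Lesser Whitethroat (n=139): 4/139=0.0288, 52/139=0.3741, 13/139=0.0935, 2/139=0.0144, 48/139=0.3453, 20/139=0.1439
Σp_Warbᵢ² = 0.1837² + 0.2041² + 0.1633² + 0.1633² + 0.0816² + 0.2041² = 0.033746 + 0.041657 + 0.026667 + 0.026667 + 0.006659 + 0.041657 = 0.177053
B_Warb = 1 / 0.177053 = 5.6480
Σp_Whitᵢ² = 0.0288² + 0.3741² + 0.0935² + 0.0144² + 0.3453² + 0.1439² = 0.000829 + 0.139951 + 0.008742 + 0.000207 + 0.119232 + 0.020707 = 0.289668
B_Whit = 1 / 0.289668 = 3.4522
Highest B → broadest niche (most generalist): Garden Warbler (B = 5.65).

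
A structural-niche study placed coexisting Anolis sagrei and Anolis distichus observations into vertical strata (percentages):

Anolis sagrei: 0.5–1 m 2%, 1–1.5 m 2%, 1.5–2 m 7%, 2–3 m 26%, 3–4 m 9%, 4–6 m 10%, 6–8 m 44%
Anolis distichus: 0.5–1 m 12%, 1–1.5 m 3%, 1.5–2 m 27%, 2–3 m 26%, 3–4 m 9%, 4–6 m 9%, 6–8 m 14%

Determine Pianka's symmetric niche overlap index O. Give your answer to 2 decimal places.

0.72

Convert percentages to proportions (divide by 100).
Σ p₁ᵢp₂ᵢ = 0.0024 + 0.0006 + 0.0189 + 0.0676 + 0.0081 + 0.0090 + 0.0616 = 0.1682
Σp_1ᵢ² = 0.02² + 0.02² + 0.07² + 0.26² + 0.09² + 0.10² + 0.44² = 0.0004 + 0.0004 + 0.0049 + 0.0676 + 0.0081 + 0.0100 + 0.1936 = 0.2850
Σp_2ᵢ² = 0.12² + 0.03² + 0.27² + 0.26² + 0.09² + 0.09² + 0.14² = 0.0144 + 0.0009 + 0.0729 + 0.0676 + 0.0081 + 0.0081 + 0.0196 = 0.1916
O = 0.1682 / √(0.2850 × 0.1916) = 0.1682 / 0.23368 = 0.7198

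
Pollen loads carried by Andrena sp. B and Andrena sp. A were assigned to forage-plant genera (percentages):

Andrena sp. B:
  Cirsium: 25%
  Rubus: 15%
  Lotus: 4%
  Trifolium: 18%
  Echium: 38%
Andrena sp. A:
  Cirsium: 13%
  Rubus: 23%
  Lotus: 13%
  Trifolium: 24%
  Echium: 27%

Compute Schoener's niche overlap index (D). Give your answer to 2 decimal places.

0.77

Convert percentages to proportions (divide by 100).
Σ|p₁ᵢ − p₂ᵢ| = 0.12 + 0.08 + 0.09 + 0.06 + 0.11 = 0.46
D = 1 − ½ × 0.46 = 1 − 0.230 = 0.7700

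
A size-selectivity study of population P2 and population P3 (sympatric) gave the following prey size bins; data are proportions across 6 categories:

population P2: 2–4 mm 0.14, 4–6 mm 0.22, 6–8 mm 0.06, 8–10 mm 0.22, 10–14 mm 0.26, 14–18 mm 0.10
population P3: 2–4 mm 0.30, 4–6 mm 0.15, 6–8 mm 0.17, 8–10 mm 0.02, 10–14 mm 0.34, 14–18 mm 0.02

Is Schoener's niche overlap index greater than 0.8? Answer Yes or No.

No

Σ|p₁ᵢ − p₂ᵢ| = 0.16 + 0.07 + 0.11 + 0.20 + 0.08 + 0.08 = 0.70
D = 1 − ½ × 0.70 = 1 − 0.350 = 0.6500
D = 0.6500 < 0.8 → No.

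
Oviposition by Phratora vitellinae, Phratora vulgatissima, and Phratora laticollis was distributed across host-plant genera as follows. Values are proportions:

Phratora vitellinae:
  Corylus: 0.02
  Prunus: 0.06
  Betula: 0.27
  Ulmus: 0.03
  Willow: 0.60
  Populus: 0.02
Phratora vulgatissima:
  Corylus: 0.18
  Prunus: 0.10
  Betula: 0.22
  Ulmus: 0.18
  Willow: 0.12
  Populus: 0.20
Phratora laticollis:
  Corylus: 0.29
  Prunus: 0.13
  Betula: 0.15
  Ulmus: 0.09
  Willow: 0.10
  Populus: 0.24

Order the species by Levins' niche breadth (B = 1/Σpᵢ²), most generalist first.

Phratora vulgatissima > Phratora laticollis > Phratora vitellinae

Σp_viteᵢ² = 0.02² + 0.06² + 0.27² + 0.03² + 0.60² + 0.02² = 0.0004 + 0.0036 + 0.0729 + 0.0009 + 0.3600 + 0.0004 = 0.4382
B_vite = 1 / 0.4382 = 2.2821
Σp_vulgᵢ² = 0.18² + 0.10² + 0.22² + 0.18² + 0.12² + 0.20² = 0.0324 + 0.0100 + 0.0484 + 0.0324 + 0.0144 + 0.0400 = 0.1776
B_vulg = 1 / 0.1776 = 5.6306
Σp_latiᵢ² = 0.29² + 0.13² + 0.15² + 0.09² + 0.10² + 0.24² = 0.0841 + 0.0169 + 0.0225 + 0.0081 + 0.0100 + 0.0576 = 0.1992
B_lati = 1 / 0.1992 = 5.0201
Ranking by B (broadest → narrowest): Phratora vulgatissima (5.63) > Phratora laticollis (5.02) > Phratora vitellinae (2.28)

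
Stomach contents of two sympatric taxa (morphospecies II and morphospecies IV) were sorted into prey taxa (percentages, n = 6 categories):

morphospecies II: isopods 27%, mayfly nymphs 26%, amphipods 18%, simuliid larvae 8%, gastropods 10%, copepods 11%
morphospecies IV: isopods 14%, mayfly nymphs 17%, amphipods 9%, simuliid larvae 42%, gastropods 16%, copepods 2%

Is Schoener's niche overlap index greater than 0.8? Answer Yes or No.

Convert percentages to proportions (divide by 100).
Σ|p₁ᵢ − p₂ᵢ| = 0.13 + 0.09 + 0.09 + 0.34 + 0.06 + 0.09 = 0.80
D = 1 − ½ × 0.80 = 1 − 0.400 = 0.6000
D = 0.6000 < 0.8 → No.

No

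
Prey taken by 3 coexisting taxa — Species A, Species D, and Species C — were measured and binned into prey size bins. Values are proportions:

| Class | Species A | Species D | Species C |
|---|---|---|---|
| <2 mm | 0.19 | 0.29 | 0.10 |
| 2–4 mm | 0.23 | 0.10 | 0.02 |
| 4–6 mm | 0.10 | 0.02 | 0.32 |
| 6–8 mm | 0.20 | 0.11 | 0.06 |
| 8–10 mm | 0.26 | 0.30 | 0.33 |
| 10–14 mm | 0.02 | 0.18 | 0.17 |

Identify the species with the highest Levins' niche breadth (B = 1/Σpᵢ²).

Σp_Aᵢ² = 0.19² + 0.23² + 0.10² + 0.20² + 0.26² + 0.02² = 0.0361 + 0.0529 + 0.0100 + 0.0400 + 0.0676 + 0.0004 = 0.2070
B_A = 1 / 0.2070 = 4.8309
Σp_Dᵢ² = 0.29² + 0.10² + 0.02² + 0.11² + 0.30² + 0.18² = 0.0841 + 0.0100 + 0.0004 + 0.0121 + 0.0900 + 0.0324 = 0.2290
B_D = 1 / 0.2290 = 4.3668
Σp_Cᵢ² = 0.10² + 0.02² + 0.32² + 0.06² + 0.33² + 0.17² = 0.0100 + 0.0004 + 0.1024 + 0.0036 + 0.1089 + 0.0289 = 0.2542
B_C = 1 / 0.2542 = 3.9339
Highest B → broadest niche (most generalist): Species A (B = 4.83).

Species A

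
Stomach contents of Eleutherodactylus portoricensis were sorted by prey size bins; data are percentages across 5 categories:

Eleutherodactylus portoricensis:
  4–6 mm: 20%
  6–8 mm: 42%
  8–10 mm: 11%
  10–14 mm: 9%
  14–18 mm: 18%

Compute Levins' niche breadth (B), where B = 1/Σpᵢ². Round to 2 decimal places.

Convert percentages to proportions (divide by 100).
Σpᵢ² = 0.20² + 0.42² + 0.11² + 0.09² + 0.18² = 0.0400 + 0.1764 + 0.0121 + 0.0081 + 0.0324 = 0.2690
B = 1 / 0.2690 = 3.7175

3.72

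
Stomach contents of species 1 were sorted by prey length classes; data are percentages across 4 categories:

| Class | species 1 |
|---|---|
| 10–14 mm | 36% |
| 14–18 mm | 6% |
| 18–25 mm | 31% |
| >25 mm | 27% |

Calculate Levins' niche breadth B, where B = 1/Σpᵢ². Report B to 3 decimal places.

Convert percentages to proportions (divide by 100).
Σpᵢ² = 0.36² + 0.06² + 0.31² + 0.27² = 0.1296 + 0.0036 + 0.0961 + 0.0729 = 0.3022
B = 1 / 0.3022 = 3.30907

3.309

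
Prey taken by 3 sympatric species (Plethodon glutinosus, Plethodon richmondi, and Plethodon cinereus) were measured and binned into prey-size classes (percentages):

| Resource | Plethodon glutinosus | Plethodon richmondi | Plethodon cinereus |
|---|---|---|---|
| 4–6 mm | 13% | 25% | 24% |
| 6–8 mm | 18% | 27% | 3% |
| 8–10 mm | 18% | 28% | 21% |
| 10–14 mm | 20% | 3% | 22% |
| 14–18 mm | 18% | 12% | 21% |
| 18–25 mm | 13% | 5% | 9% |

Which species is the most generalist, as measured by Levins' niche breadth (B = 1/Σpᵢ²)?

Convert percentages to proportions (divide by 100).
Σp_glutᵢ² = 0.13² + 0.18² + 0.18² + 0.20² + 0.18² + 0.13² = 0.0169 + 0.0324 + 0.0324 + 0.0400 + 0.0324 + 0.0169 = 0.1710
B_glut = 1 / 0.1710 = 5.8480
Σp_richᵢ² = 0.25² + 0.27² + 0.28² + 0.03² + 0.12² + 0.05² = 0.0625 + 0.0729 + 0.0784 + 0.0009 + 0.0144 + 0.0025 = 0.2316
B_rich = 1 / 0.2316 = 4.3178
Σp_cineᵢ² = 0.24² + 0.03² + 0.21² + 0.22² + 0.21² + 0.09² = 0.0576 + 0.0009 + 0.0441 + 0.0484 + 0.0441 + 0.0081 = 0.2032
B_cine = 1 / 0.2032 = 4.9213
Highest B → broadest niche (most generalist): Plethodon glutinosus (B = 5.85).

Plethodon glutinosus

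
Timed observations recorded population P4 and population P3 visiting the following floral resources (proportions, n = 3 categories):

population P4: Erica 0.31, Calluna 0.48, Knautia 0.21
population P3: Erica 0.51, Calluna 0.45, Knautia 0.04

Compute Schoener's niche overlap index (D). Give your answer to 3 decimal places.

0.800

Σ|p₁ᵢ − p₂ᵢ| = 0.20 + 0.03 + 0.17 = 0.40
D = 1 − ½ × 0.40 = 1 − 0.200 = 0.80000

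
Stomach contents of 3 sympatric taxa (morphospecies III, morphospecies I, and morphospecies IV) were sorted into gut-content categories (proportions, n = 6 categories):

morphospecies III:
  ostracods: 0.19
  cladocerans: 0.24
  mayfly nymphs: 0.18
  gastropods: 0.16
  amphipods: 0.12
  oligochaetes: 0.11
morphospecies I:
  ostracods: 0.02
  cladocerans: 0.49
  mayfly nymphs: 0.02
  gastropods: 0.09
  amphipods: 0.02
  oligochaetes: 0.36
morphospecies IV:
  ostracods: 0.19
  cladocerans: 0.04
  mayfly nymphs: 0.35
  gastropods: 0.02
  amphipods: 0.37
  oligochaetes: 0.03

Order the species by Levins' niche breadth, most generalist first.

morphospecies III > morphospecies IV > morphospecies I

Σp_IIIᵢ² = 0.19² + 0.24² + 0.18² + 0.16² + 0.12² + 0.11² = 0.0361 + 0.0576 + 0.0324 + 0.0256 + 0.0144 + 0.0121 = 0.1782
B_III = 1 / 0.1782 = 5.6117
Σp_Iᵢ² = 0.02² + 0.49² + 0.02² + 0.09² + 0.02² + 0.36² = 0.0004 + 0.2401 + 0.0004 + 0.0081 + 0.0004 + 0.1296 = 0.3790
B_I = 1 / 0.3790 = 2.6385
Σp_IVᵢ² = 0.19² + 0.04² + 0.35² + 0.02² + 0.37² + 0.03² = 0.0361 + 0.0016 + 0.1225 + 0.0004 + 0.1369 + 0.0009 = 0.2984
B_IV = 1 / 0.2984 = 3.3512
Ranking by B (broadest → narrowest): morphospecies III (5.61) > morphospecies IV (3.35) > morphospecies I (2.64)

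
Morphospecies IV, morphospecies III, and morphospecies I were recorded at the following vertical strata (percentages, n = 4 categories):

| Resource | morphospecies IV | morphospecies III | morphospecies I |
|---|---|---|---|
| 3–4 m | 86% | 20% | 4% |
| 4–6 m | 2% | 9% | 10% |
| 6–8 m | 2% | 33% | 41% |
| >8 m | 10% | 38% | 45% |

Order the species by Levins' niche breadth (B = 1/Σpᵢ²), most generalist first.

Convert percentages to proportions (divide by 100).
Σp_IVᵢ² = 0.86² + 0.02² + 0.02² + 0.10² = 0.7396 + 0.0004 + 0.0004 + 0.0100 = 0.7504
B_IV = 1 / 0.7504 = 1.3326
Σp_IIIᵢ² = 0.20² + 0.09² + 0.33² + 0.38² = 0.0400 + 0.0081 + 0.1089 + 0.1444 = 0.3014
B_III = 1 / 0.3014 = 3.3179
Σp_Iᵢ² = 0.04² + 0.10² + 0.41² + 0.45² = 0.0016 + 0.0100 + 0.1681 + 0.2025 = 0.3822
B_I = 1 / 0.3822 = 2.6164
Ranking by B (broadest → narrowest): morphospecies III (3.32) > morphospecies I (2.62) > morphospecies IV (1.33)

morphospecies III > morphospecies I > morphospecies IV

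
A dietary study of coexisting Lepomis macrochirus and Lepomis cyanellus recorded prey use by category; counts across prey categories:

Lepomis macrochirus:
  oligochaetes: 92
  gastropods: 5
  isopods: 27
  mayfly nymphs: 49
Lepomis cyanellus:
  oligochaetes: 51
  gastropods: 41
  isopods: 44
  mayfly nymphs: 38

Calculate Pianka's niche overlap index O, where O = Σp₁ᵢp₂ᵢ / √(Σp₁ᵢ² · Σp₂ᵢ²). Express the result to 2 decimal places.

0.84

Proportions for Lepomis macrochirus (n=173): 92/173=0.5318, 5/173=0.0289, 27/173=0.1561, 49/173=0.2832
Proportions for Lepomis cyanellus (n=174): 51/174=0.2931, 41/174=0.2356, 44/174=0.2529, 38/174=0.2184
Σ p₁ᵢp₂ᵢ = 0.155871 + 0.006809 + 0.039478 + 0.061851 = 0.264009
Σp_1ᵢ² = 0.5318² + 0.0289² + 0.1561² + 0.2832² = 0.282811 + 0.000835 + 0.024367 + 0.080202 = 0.388215
Σp_2ᵢ² = 0.2931² + 0.2356² + 0.2529² + 0.2184² = 0.085908 + 0.055507 + 0.063958 + 0.047699 = 0.253072
O = 0.264009 / √(0.388215 × 0.253072) = 0.264009 / 0.3134427 = 0.8423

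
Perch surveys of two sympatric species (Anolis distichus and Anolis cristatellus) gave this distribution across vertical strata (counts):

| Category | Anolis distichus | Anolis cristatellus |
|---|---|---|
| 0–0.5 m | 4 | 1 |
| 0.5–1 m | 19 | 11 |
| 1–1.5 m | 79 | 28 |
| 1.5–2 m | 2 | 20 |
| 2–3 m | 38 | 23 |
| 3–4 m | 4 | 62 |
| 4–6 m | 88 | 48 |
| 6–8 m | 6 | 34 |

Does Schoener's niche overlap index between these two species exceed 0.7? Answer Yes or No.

Proportions for Anolis distichus (n=240): 4/240=0.0167, 19/240=0.0792, 79/240=0.3292, 2/240=0.0083, 38/240=0.1583, 4/240=0.0167, 88/240=0.3667, 6/240=0.0250
Proportions for Anolis cristatellus (n=227): 1/227=0.0044, 11/227=0.0485, 28/227=0.1233, 20/227=0.0881, 23/227=0.1013, 62/227=0.2731, 48/227=0.2115, 34/227=0.1498
Σ|p₁ᵢ − p₂ᵢ| = 0.0123 + 0.0307 + 0.2059 + 0.0798 + 0.0570 + 0.2564 + 0.1552 + 0.1248 = 0.9221
D = 1 − ½ × 0.9221 = 1 − 0.46105 = 0.53895
D = 0.53895 < 0.7 → No.

No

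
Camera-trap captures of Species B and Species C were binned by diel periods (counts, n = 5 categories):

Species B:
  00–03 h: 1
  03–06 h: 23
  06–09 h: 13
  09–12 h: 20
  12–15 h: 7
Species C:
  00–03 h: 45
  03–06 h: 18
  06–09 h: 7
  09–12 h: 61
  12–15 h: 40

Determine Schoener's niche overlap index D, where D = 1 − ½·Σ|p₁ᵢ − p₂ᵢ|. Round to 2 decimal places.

Proportions for Species B (n=64): 1/64=0.0156, 23/64=0.3594, 13/64=0.2031, 20/64=0.3125, 7/64=0.1094
Proportions for Species C (n=171): 45/171=0.2632, 18/171=0.1053, 7/171=0.0409, 61/171=0.3567, 40/171=0.2339
Σ|p₁ᵢ − p₂ᵢ| = 0.2476 + 0.2541 + 0.1622 + 0.0442 + 0.1245 = 0.8326
D = 1 − ½ × 0.8326 = 1 − 0.41630 = 0.58370

0.58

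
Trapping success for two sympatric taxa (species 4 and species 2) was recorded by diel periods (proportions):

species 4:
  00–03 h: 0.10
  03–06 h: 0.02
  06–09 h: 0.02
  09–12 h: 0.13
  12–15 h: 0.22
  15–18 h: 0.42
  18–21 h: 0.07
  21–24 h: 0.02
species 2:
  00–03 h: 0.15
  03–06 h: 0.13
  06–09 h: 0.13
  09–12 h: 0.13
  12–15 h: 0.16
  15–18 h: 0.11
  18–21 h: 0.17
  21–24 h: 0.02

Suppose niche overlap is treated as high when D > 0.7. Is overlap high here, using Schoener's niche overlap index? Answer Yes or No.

Σ|p₁ᵢ − p₂ᵢ| = 0.05 + 0.11 + 0.11 + 0.00 + 0.06 + 0.31 + 0.10 + 0.00 = 0.74
D = 1 − ½ × 0.74 = 1 − 0.370 = 0.6300
D = 0.6300 < 0.7 → No.

No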